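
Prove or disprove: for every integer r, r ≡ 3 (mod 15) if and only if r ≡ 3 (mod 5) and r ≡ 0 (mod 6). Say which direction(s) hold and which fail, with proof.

The forward direction fails; the converse holds.

[⇒] This fails: r = 3 gives 3 ≡ 3 (mod 15) but 3 ≡ 3 (mod 6), so the conjunction on the right does not hold.

[⇐] Conversely, if r ≡ 3 (mod 5) and r ≡ 0 (mod 6), then by the Chinese remainder theorem r ≡ 18 (mod 30). Since 18 ≡ 3 (mod 15) and 15 ∣ 30, we get r ≡ 3 (mod 15).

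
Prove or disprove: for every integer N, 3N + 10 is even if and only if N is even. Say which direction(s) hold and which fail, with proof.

(←) Suppose N is even; write N = 2j. Then 3N + 10 = 3·(2j) + 10 = 2·3j + 10, which is even.

(→) Suppose 3N + 10 is even. Since 3 is odd, 3N and N have the same parity, so 3N + 10 ≡ N + 10 (mod 2). As 10 is even, 3N + 10 is even exactly when N is even. Thus N is even.

Both directions hold; the statement is true.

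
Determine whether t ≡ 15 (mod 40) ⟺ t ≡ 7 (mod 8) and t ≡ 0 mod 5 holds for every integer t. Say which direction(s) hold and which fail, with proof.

Both directions hold.

(⟹) Suppose t ≡ 15 (mod 40); write t = 40j + 15. Since 8 ∣ 40, reducing mod 8 gives t ≡ 15 ≡ 7 (mod 8); since 5 ∣ 40, reducing mod 5 gives t ≡ 15 ≡ 0 (mod 5).

(⟸) Conversely, if t ≡ 7 (mod 8) and t ≡ 0 (mod 5), then by the Chinese remainder theorem t ≡ 15 (mod 40). This is exactly t ≡ 15 (mod 40).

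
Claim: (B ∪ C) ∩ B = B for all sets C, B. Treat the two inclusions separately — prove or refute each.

(⟹) Let x ∈ (B ∪ C) ∩ B. Then either x ∈ B and x ∉ C; or x ∈ C ∩ B. In each case x ∈ B, so (B ∪ C) ∩ B ⊆ B.

(⟸) Let x ∈ B. Then either x ∈ B and x ∉ C; or x ∈ C ∩ B. In each case x ∈ (B ∪ C) ∩ B, so B ⊆ (B ∪ C) ∩ B.

The two sets are equal.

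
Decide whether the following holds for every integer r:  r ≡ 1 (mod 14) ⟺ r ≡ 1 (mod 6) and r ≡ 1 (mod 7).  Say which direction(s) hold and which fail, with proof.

(→) This fails: r = 29 gives 29 ≡ 1 (mod 14) but 29 ≡ 5 (mod 6), so the conjunction on the right does not hold.

(←) Conversely, if r ≡ 1 (mod 6) and r ≡ 1 (mod 7), then by the Chinese remainder theorem r ≡ 1 (mod 42). Since 1 ≡ 1 (mod 14) and 14 ∣ 42, we get r ≡ 1 (mod 14).

Only the converse holds.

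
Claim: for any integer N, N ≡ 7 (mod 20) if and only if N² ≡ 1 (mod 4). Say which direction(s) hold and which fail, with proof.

The forward direction holds; the converse fails.

[⇒] Suppose N ≡ 7 (mod 20). Then N² ≡ 7² = 49 (mod 20), and since 4 ∣ 20, also N² ≡ 1 (mod 4).

[⇐] This fails: take N = 1. Then 1² = 1 ≡ 1 (mod 4), yet 1 ≡ 1 (mod 20), not 7.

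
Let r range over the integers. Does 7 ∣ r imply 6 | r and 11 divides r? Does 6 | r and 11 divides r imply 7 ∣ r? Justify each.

(→) This fails: take r = 7. Certainly 7 ∣ 7, but 6 ∤ 7.

(←) This fails: take r = 66. Both 6 ∣ 66 and 11 ∣ 66, yet 66 is not a multiple of 7 (since 66 = 9·7 + 3), so 7 ∤ 66.

Neither direction holds.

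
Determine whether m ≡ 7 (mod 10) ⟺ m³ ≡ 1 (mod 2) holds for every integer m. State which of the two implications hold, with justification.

The forward direction holds; the converse fails.

Converse. This fails: take m = 1. Then 1³ = 1 ≡ 1 (mod 2), yet 1 ≡ 1 (mod 10), not 7.

Forward direction. Suppose m ≡ 7 (mod 10). Then m³ ≡ 7³ = 343 (mod 10), and since 2 ∣ 10, also m³ ≡ 1 (mod 2).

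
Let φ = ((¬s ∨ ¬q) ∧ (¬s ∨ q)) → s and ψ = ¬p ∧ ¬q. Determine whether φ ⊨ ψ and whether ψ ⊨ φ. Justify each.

(⟹) This fails. Under s = T, p = T, q = F, the left side is true but the right side is false.

(⟸) This fails. Under s = F, p = F, q = F, the left side is false but the right side is true.

Both directions fail.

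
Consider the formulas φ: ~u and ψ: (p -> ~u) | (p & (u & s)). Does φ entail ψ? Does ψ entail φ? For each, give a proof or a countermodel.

(⇒) holds; (⇐) fails.

(⟹) Assume the antecedent. If p is true, the antecedent forces (p = T, u = F, s = F) or (p = T, u = F, s = T), and (p -> ~u) | (p & (u & s)) holds there. If p is false, (p -> ~u) | (p & (u & s)) reduces to true regardless of the other variables. Either way (p -> ~u) | (p & (u & s)) holds.

(⟸) This fails. Under p = F, u = T, s = F, the left side is false but the right side is true.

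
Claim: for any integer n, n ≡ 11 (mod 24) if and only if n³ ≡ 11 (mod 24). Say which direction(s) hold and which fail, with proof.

Both directions hold; the statement is true.

Forward direction. Suppose n ≡ 11 (mod 24). Write n = 24j + 11. Then (24j + 11)³ = 13824j³ + 19008j² + 8712j + 1331 = 24(576j³ + 792j² + 363j + 55) + 11, so n³ ≡ 11 (mod 24).

Converse. Suppose n³ ≡ 11 (mod 24). The only residue r in {0, …, 23} with r³ ≡ 11 (mod 24) is r = 11, so n ≡ 11 (mod 24).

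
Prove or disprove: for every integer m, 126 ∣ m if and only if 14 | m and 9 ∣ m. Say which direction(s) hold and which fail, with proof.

Both directions hold; the statement is true.

(⇒) If 126 ∣ m, write m = 126q. Since 126 = 9·14, m = 14·(9q), so 14 ∣ m; and since 126 = 14·9, m = 9·(14q), so 9 ∣ m.

(⇐) Suppose 14 ∣ m and 9 ∣ m. Any common multiple of 14 and 9 is a multiple of their lcm; here gcd(14, 9) = 1, so lcm(14, 9) = 14·9 = 126, so 126 ∣ m.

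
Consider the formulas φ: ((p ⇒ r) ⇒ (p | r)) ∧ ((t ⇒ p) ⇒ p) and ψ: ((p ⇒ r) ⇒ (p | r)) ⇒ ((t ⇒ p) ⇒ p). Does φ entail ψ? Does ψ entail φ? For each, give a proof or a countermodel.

Only the forward direction holds.

(⇒) Assume the antecedent. If p is true, the consequent reduces to true regardless of the other variables. If p is false, the antecedent forces (r = T, p = F, t = T), and the consequent holds there. Either way the consequent holds.

(⇐) This fails. Under r = F, p = F, t = F, the left side is false but the right side is true.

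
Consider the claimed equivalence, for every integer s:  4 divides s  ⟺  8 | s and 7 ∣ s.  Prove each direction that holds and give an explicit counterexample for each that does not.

(⟹) This fails: take s = 4. Certainly 4 ∣ 4, but 8 ∤ 4.

(⟸) Suppose 8 ∣ s and 7 ∣ s. Any common multiple of 8 and 7 is a multiple of their lcm; here gcd(8, 7) = 1, so lcm(8, 7) = 8·7 = 56, so 56 ∣ s. Since 4 ∣ 56, it follows that 4 ∣ s.

The forward direction fails; the converse holds.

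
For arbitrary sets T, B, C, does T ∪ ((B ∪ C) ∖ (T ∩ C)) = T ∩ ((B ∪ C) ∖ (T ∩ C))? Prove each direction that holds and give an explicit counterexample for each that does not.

(⟹) This inclusion fails. Take T = {1}, B = ∅, C = ∅; then 1 ∈ T ∪ ((B ∪ C) ∖ (T ∩ C)) but 1 ∉ T ∩ ((B ∪ C) ∖ (T ∩ C)).

(⟸) Let x ∈ T ∩ ((B ∪ C) ∖ (T ∩ C)). Then x ∈ T ∩ B and x ∉ C, from which x ∈ T ∪ ((B ∪ C) ∖ (T ∩ C)).

The sets are not equal: only the reverse inclusion holds.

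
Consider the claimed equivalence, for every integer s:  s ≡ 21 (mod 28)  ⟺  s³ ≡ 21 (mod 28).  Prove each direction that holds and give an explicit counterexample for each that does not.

(⟹) Suppose s ≡ 21 (mod 28). Write s = 28j + 21. Then (28j + 21)³ = 21952j³ + 49392j² + 37044j + 9261 = 28(784j³ + 1764j² + 1323j + 330) + 21, so s³ ≡ 21 (mod 28).

(⟸) Conversely, suppose s³ ≡ 21 (mod 28). The only residue r in {0, …, 27} with r³ ≡ 21 (mod 28) is r = 21, so s ≡ 21 (mod 28).

Equivalent; both directions hold.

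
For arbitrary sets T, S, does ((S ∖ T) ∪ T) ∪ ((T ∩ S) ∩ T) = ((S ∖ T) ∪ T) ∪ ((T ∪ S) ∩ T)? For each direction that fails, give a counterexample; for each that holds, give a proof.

Both inclusions hold.

(⊆) Let x ∈ ((S ∖ T) ∪ T) ∪ ((T ∩ S) ∩ T). Then either x ∈ T and x ∉ S; or x ∈ S and x ∉ T; or x ∈ T ∩ S. In each case x ∈ ((S ∖ T) ∪ T) ∪ ((T ∪ S) ∩ T), so ((S ∖ T) ∪ T) ∪ ((T ∩ S) ∩ T) ⊆ ((S ∖ T) ∪ T) ∪ ((T ∪ S) ∩ T).

(⊇) Let x ∈ ((S ∖ T) ∪ T) ∪ ((T ∪ S) ∩ T). Then either x ∈ T and x ∉ S; or x ∈ S and x ∉ T; or x ∈ T ∩ S. In each case x ∈ ((S ∖ T) ∪ T) ∪ ((T ∩ S) ∩ T), so ((S ∖ T) ∪ T) ∪ ((T ∪ S) ∩ T) ⊆ ((S ∖ T) ∪ T) ∪ ((T ∩ S) ∩ T).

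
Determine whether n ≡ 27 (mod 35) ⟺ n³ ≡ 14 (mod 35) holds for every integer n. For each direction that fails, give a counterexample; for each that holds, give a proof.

Both directions fail.

(⟹) This fails: take n = 27. Then 27 ≡ 27 (mod 35), but 27³ = 19683 ≡ 13 (mod 35), not 14.

(⟸) This fails: take n = 14. Then 14³ = 2744 ≡ 14 (mod 35), yet 14 ≡ 14 (mod 35), not 27.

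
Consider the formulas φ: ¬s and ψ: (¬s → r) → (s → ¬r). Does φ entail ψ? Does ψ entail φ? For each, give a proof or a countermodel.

[⇒] Assume the antecedent. If s is true, the antecedent cannot hold. If s is false, (¬s → r) → (s → ¬r) reduces to true regardless of the other variables. Either way (¬s → r) → (s → ¬r) holds.

[⇐] This fails. Under s = T, r = F, the left side is false but the right side is true.

(⇒) holds; (⇐) fails.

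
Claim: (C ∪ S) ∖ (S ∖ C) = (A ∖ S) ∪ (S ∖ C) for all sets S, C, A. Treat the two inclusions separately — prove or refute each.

(⊆) fails and (⊇) fails.

(⊆) This inclusion fails. Take S = ∅, C = {1}, A = ∅; then 1 ∈ (C ∪ S) ∖ (S ∖ C) but 1 ∉ (A ∖ S) ∪ (S ∖ C).

(⊇) This inclusion fails. Take S = {1}, C = ∅, A = ∅; then 1 ∈ (A ∖ S) ∪ (S ∖ C) but 1 ∉ (C ∪ S) ∖ (S ∖ C).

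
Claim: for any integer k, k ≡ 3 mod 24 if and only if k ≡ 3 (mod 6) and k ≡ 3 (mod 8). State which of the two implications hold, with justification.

Forward direction. Suppose k ≡ 3 (mod 24); write k = 24j + 3. Since 6 ∣ 24, reducing mod 6 gives k ≡ 3 (mod 6); since 8 ∣ 24, reducing mod 8 gives k ≡ 3 (mod 8).

Converse. If k ≡ 3 (mod 6) and k ≡ 3 (mod 8), then by the Chinese remainder theorem k ≡ 3 (mod 24). This is exactly k ≡ 3 (mod 24).

Both implications hold.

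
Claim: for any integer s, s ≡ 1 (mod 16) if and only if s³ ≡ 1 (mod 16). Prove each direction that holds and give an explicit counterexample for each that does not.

(⇒) Suppose s ≡ 1 (mod 16). Write s = 16j + 1. Then (16j + 1)³ = 4096j³ + 768j² + 48j + 1 = 16(256j³ + 48j² + 3j) + 1, so s³ ≡ 1 (mod 16).

(⇐) Conversely, suppose s³ ≡ 1 (mod 16). The only residue r in {0, …, 15} with r³ ≡ 1 (mod 16) is r = 1, so s ≡ 1 (mod 16).

Both directions hold; the statement is true.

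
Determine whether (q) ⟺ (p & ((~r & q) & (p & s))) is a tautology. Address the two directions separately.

(⇒) fails; (⇐) holds.

Forward direction. This fails. Under s = F, p = F, r = F, q = T, the left side is true but the right side is false.

Converse. Assume the antecedent. If s is true, the antecedent forces (s = T, p = T, r = F, q = T), and q holds there. If s is false, the antecedent cannot hold. Either way q holds.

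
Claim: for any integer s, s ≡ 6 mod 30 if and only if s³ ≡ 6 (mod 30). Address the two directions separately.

Forward direction. Suppose s ≡ 6 mod 30. Write s = 30j + 6. Then (30j + 6)³ = 27000j³ + 16200j² + 3240j + 216 = 30(900j³ + 540j² + 108j + 7) + 6, so s³ ≡ 6 (mod 30).

Converse. Suppose s³ ≡ 6 (mod 30). The only residue r in {0, …, 29} with r³ ≡ 6 (mod 30) is r = 6, so s ≡ 6 (mod 30).

Both implications hold.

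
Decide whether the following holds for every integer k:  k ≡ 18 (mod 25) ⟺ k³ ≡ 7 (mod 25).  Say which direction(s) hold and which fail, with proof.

Both directions hold.

Forward direction. Suppose k ≡ 18 (mod 25). Write k = 25j + 18. Then (25j + 18)³ = 15625j³ + 33750j² + 24300j + 5832 = 25(625j³ + 1350j² + 972j + 233) + 7, so k³ ≡ 7 (mod 25).

Converse. Suppose k³ ≡ 7 (mod 25). The only residue r in {0, …, 24} with r³ ≡ 7 (mod 25) is r = 18, so k ≡ 18 (mod 25).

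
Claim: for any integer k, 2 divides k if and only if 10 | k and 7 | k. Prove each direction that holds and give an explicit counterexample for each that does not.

Only the converse holds.

(←) Suppose 10 ∣ k and 7 ∣ k. Any common multiple of 10 and 7 is a multiple of their lcm; here gcd(10, 7) = 1, so lcm(10, 7) = 10·7 = 70, so 70 ∣ k. Since 2 ∣ 70, it follows that 2 ∣ k.

(→) This fails: take k = 2. Certainly 2 ∣ 2, but 10 ∤ 2.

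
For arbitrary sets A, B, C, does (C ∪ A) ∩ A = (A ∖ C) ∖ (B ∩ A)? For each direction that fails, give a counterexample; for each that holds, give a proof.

The sets are not equal: only the reverse inclusion holds.

(⟹) This inclusion fails. Take A = {1}, B = {1}, C = ∅; then 1 ∈ (C ∪ A) ∩ A but 1 ∉ (A ∖ C) ∖ (B ∩ A).

(⟸) Let x ∈ (A ∖ C) ∖ (B ∩ A). Then x ∈ A and x ∉ B, C, from which x ∈ (C ∪ A) ∩ A.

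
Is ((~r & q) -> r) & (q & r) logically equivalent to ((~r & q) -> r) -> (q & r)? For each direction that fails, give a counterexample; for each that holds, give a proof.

[⇒] Assume the antecedent. If r is true, the antecedent forces (r = T, q = T), and ((~r & q) -> r) -> (q & r) holds there. If r is false, the antecedent cannot hold. Either way ((~r & q) -> r) -> (q & r) holds.

[⇐] This fails. Under r = F, q = T, the left side is false but the right side is true.

(⇒) holds; (⇐) fails.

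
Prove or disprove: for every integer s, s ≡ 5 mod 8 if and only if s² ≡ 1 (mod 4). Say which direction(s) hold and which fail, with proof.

(→) Suppose s ≡ 5 (mod 8). Then s² ≡ 5² = 25 (mod 8), and since 4 ∣ 8, also s² ≡ 1 (mod 4).

(←) This fails: take s = 1. Then 1² = 1 ≡ 1 (mod 4), yet 1 ≡ 1 (mod 8), not 5.

Only the forward implication holds.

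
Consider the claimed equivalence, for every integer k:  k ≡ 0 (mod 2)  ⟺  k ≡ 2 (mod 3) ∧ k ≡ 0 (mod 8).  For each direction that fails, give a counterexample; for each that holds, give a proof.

(⇒) fails; (⇐) holds.

(⟹) This fails: k = 0 gives 0 ≡ 0 (mod 2) but 0 ≡ 0 (mod 3), so the conjunction on the right does not hold.

(⟸) Conversely, if k ≡ 2 (mod 3) and k ≡ 0 (mod 8), then by the Chinese remainder theorem k ≡ 8 (mod 24). Since 8 ≡ 0 (mod 2) and 2 ∣ 24, we get k ≡ 0 (mod 2).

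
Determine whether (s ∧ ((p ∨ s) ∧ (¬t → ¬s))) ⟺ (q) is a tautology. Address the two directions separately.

Neither direction holds.

(⇒) This fails. Under q = F, p = F, s = T, t = T, the left side is true but the right side is false.

(⇐) This fails. Under q = T, p = F, s = F, t = F, the left side is false but the right side is true.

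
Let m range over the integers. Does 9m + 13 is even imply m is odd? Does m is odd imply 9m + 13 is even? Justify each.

Both directions hold.

(→) Suppose 9m + 13 is even. Since 9 is odd, 9m and m have the same parity, so 9m + 13 ≡ m + 13 (mod 2). As 13 is odd, 9m + 13 is even exactly when m is odd. Thus m is odd.

(←) Conversely, suppose m is odd; write m = 2j + 1. Then 9m + 13 = 9·(2j + 1) + 13 = 2·9j + 22, which is even.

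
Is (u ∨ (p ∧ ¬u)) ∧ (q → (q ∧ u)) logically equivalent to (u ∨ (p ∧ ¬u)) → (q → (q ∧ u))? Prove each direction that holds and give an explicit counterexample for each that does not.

Only the forward direction holds.

[⇒] Assume the antecedent. If u is true, (u ∨ (p ∧ ¬u)) → (q → (q ∧ u)) reduces to true regardless of the other variables. If u is false, the antecedent forces (u = F, p = T, q = F), and (u ∨ (p ∧ ¬u)) → (q → (q ∧ u)) holds there. Either way (u ∨ (p ∧ ¬u)) → (q → (q ∧ u)) holds.

[⇐] This fails. Under u = F, p = F, q = F, the left side is false but the right side is true.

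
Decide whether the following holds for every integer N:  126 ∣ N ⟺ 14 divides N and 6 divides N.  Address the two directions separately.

Forward direction. If 126 ∣ N, write N = 126q. Since 126 = 9·14, N = 14·(9q), so 14 ∣ N; and since 126 = 21·6, N = 6·(21q), so 6 ∣ N.

Converse. This fails: take N = 42. Both 14 ∣ 42 and 6 ∣ 42, yet 42 is not a multiple of 126 (since 42 = 0·126 + 42), so 126 ∤ 42.

The forward direction holds; the converse fails.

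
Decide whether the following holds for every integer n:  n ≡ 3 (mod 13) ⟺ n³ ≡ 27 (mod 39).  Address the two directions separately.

Forward direction. This fails: take n = 16. Then 16 ≡ 3 (mod 13), but 16³ = 4096 ≡ 1 (mod 39), not 27.

Converse. This fails: take n = 9. Then 9³ = 729 ≡ 27 (mod 39), yet 9 ≡ 9 (mod 13), not 3.

(⇒) fails and (⇐) fails.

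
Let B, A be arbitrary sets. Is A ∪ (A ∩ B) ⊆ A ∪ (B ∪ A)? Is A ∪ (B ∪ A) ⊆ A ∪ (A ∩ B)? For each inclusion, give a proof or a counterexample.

The sets are not equal: only the forward inclusion holds.

(⟹) Let x ∈ A ∪ (A ∩ B). Then either x ∈ A and x ∉ B; or x ∈ B ∩ A. In each case x ∈ A ∪ (B ∪ A), so A ∪ (A ∩ B) ⊆ A ∪ (B ∪ A).

(⟸) This inclusion fails. Take B = {1}, A = ∅; then 1 ∈ A ∪ (B ∪ A) but 1 ∉ A ∪ (A ∩ B).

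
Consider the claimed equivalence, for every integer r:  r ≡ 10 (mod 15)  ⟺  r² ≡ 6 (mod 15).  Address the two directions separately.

Forward direction. This fails: take r = 10. Then 10 ≡ 10 (mod 15), but 10² = 100 ≡ 10 (mod 15), not 6.

Converse. This fails: take r = 6. Then 6² = 36 ≡ 6 (mod 15), yet 6 ≡ 6 (mod 15), not 10.

Neither implication holds.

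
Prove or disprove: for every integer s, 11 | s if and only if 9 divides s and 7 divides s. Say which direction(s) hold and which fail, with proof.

Both directions fail.

(⟹) This fails: take s = 11. Certainly 11 ∣ 11, but 9 ∤ 11.

(⟸) This fails: take s = 63. Both 9 ∣ 63 and 7 ∣ 63, yet 63 is not a multiple of 11 (since 63 = 5·11 + 8), so 11 ∤ 63.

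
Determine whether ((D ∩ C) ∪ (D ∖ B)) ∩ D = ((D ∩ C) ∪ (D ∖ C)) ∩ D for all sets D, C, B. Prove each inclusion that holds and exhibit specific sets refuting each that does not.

(⊆) holds; (⊇) fails.

(⊆) Let x ∈ ((D ∩ C) ∪ (D ∖ B)) ∩ D. Then either x ∈ D and x ∉ C, B; or x ∈ D ∩ C and x ∉ B; or x ∈ D ∩ C ∩ B. In each case x ∈ ((D ∩ C) ∪ (D ∖ C)) ∩ D, so ((D ∩ C) ∪ (D ∖ B)) ∩ D ⊆ ((D ∩ C) ∪ (D ∖ C)) ∩ D.

(⊇) This inclusion fails. Take D = {1}, C = ∅, B = {1}; then 1 ∈ ((D ∩ C) ∪ (D ∖ C)) ∩ D but 1 ∉ ((D ∩ C) ∪ (D ∖ B)) ∩ D.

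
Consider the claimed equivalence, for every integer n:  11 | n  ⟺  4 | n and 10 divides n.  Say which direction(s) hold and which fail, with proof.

(⇒) fails and (⇐) fails.

(⟹) This fails: take n = 11. Certainly 11 ∣ 11, but 4 ∤ 11.

(⟸) This fails: take n = 20. Both 4 ∣ 20 and 10 ∣ 20, yet 20 is not a multiple of 11 (since 20 = 1·11 + 9), so 11 ∤ 20.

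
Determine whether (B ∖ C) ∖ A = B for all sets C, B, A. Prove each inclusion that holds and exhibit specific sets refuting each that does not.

Forward inclusion. Let x ∈ (B ∖ C) ∖ A. Then x ∈ B and x ∉ C, A, from which x ∈ B.

Reverse inclusion. This inclusion fails. Take C = {1}, B = {1}, A = ∅; then 1 ∈ B but 1 ∉ (B ∖ C) ∖ A.

Only the forward inclusion holds.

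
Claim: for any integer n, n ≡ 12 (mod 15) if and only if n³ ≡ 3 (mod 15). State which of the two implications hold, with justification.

Both directions hold; the statement is true.

(→) Suppose n ≡ 12 (mod 15). Write n = 15j + 12. Then (15j + 12)³ = 3375j³ + 8100j² + 6480j + 1728 = 15(225j³ + 540j² + 432j + 115) + 3, so n³ ≡ 3 (mod 15).

(←) Conversely, suppose n³ ≡ 3 (mod 15). The only residue r in {0, …, 14} with r³ ≡ 3 (mod 15) is r = 12, so n ≡ 12 (mod 15).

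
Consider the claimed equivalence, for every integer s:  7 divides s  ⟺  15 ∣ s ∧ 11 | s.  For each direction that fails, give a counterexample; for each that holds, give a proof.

Both directions fail.

(→) This fails: take s = 7. Certainly 7 ∣ 7, but 15 ∤ 7.

(←) This fails: take s = 165. Both 15 ∣ 165 and 11 ∣ 165, yet 165 is not a multiple of 7 (since 165 = 23·7 + 4), so 7 ∤ 165.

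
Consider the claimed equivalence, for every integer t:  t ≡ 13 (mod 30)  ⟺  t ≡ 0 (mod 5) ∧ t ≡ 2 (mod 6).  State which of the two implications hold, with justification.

(⟹) This fails: t = 13 gives 13 ≡ 13 (mod 30) but 13 ≡ 3 (mod 5), so the conjunction on the right does not hold.

(⟸) This fails: t = 20 satisfies both congruences on the right (20 ≡ 0 mod 5 and 20 ≡ 2 mod 6) yet 20 ≡ 20 (mod 30), not 13.

Neither implication holds.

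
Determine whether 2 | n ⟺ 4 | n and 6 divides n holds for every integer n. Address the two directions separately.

Forward direction. This fails: take n = 2. Certainly 2 ∣ 2, but 4 ∤ 2.

Converse. Suppose 4 ∣ n and 6 ∣ n. Any common multiple of 4 and 6 is a multiple of their lcm; here lcm(4, 6) = 4·6/gcd(4, 6) = 24/2 = 12, so 12 ∣ n. Since 2 ∣ 12, it follows that 2 ∣ n.

The forward direction fails; the converse holds.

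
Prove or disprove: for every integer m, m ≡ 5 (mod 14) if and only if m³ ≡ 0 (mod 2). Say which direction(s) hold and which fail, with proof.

(→) This fails: take m = 5. Then 5 ≡ 5 (mod 14), but 5³ = 125 ≡ 1 (mod 2), not 0.

(←) This fails: take m = 0. Then 0³ = 0 ≡ 0 (mod 2), yet 0 ≡ 0 (mod 14), not 5.

Neither direction holds.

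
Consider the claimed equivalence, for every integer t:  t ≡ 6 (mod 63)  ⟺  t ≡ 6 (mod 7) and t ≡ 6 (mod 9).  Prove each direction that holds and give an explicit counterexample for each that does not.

(→) Suppose t ≡ 6 (mod 63); write t = 63j + 6. Since 7 ∣ 63, reducing mod 7 gives t ≡ 6 (mod 7); since 9 ∣ 63, reducing mod 9 gives t ≡ 6 (mod 9).

(←) Conversely, if t ≡ 6 (mod 7) and t ≡ 6 (mod 9), then by the Chinese remainder theorem t ≡ 6 (mod 63). This is exactly t ≡ 6 (mod 63).

Both directions hold; the statement is true.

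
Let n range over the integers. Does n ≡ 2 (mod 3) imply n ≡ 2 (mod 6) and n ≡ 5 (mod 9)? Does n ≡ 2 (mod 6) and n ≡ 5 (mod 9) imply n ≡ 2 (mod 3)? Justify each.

[⇒] This fails: n = 2 gives 2 ≡ 2 (mod 3) but 2 ≡ 2 (mod 9), so the conjunction on the right does not hold.

[⇐] Conversely, if n ≡ 2 (mod 6) and n ≡ 5 (mod 9), then by the Chinese remainder theorem n ≡ 14 (mod 18). Since 14 ≡ 2 (mod 3) and 3 ∣ 18, we get n ≡ 2 (mod 3).

Only the reverse direction holds.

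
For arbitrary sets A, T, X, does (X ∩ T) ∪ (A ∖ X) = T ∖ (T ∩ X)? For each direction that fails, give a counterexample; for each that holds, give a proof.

Both inclusions fail.

(⟹) This inclusion fails. Take A = {1}, T = ∅, X = ∅; then 1 ∈ (X ∩ T) ∪ (A ∖ X) but 1 ∉ T ∖ (T ∩ X).

(⟸) This inclusion fails. Take A = ∅, T = {1}, X = ∅; then 1 ∈ T ∖ (T ∩ X) but 1 ∉ (X ∩ T) ∪ (A ∖ X).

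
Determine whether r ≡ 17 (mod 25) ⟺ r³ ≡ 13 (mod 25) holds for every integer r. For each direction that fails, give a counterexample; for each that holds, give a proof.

(⇒) Suppose r ≡ 17 (mod 25). Write r = 25j + 17. Then (25j + 17)³ = 15625j³ + 31875j² + 21675j + 4913 = 25(625j³ + 1275j² + 867j + 196) + 13, so r³ ≡ 13 (mod 25).

(⇐) Conversely, suppose r³ ≡ 13 (mod 25). The only residue r in {0, …, 24} with r³ ≡ 13 (mod 25) is r = 17, so r ≡ 17 (mod 25).

Both directions hold; the statement is true.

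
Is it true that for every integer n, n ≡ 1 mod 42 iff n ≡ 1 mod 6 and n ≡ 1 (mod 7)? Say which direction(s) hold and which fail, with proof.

Both directions hold.

(→) Suppose n ≡ 1 (mod 42); write n = 42j + 1. Since 6 ∣ 42, reducing mod 6 gives n ≡ 1 (mod 6); since 7 ∣ 42, reducing mod 7 gives n ≡ 1 (mod 7).

(←) Conversely, if n ≡ 1 (mod 6) and n ≡ 1 (mod 7), then by the Chinese remainder theorem n ≡ 1 (mod 42). This is exactly n ≡ 1 (mod 42).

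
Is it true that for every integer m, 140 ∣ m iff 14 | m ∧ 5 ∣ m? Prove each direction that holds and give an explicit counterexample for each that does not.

(⟸) This fails: take m = 70. Both 14 ∣ 70 and 5 ∣ 70, yet 70 is not a multiple of 140 (since 70 = 0·140 + 70), so 140 ∤ 70.

(⟹) If 140 ∣ m, write m = 140q. Since 140 = 10·14, m = 14·(10q), so 14 ∣ m; and since 140 = 28·5, m = 5·(28q), so 5 ∣ m.

Only the forward direction holds.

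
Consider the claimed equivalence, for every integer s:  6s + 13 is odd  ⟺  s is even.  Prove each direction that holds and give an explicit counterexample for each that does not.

Not equivalent: only (⇐) holds.

(⟹) This fails: take s = 5. Then 6s + 13 = 43, which is odd, yet s = 5 is odd, not even.

(⟸) Suppose s is even. Since 6 is even, 6s is even for every s, so 6s + 13 has the same parity as 13, which is odd. Hence 6s + 13 is odd.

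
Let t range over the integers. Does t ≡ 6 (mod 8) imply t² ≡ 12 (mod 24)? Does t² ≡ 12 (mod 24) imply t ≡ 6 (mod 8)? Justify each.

Neither direction holds.

Forward direction. This fails: take t = 14. Then 14 ≡ 6 (mod 8), but 14² = 196 ≡ 4 (mod 24), not 12.

Converse. This fails: take t = 18. Then 18² = 324 ≡ 12 (mod 24), yet 18 ≡ 2 (mod 8), not 6.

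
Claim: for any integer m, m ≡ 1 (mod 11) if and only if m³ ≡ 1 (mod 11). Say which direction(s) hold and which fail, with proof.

Both implications hold.

(⇒) Suppose m ≡ 1 (mod 11). Write m = 11j + 1. Then (11j + 1)³ = 1331j³ + 363j² + 33j + 1 = 11(121j³ + 33j² + 3j) + 1, so m³ ≡ 1 (mod 11).

(⇐) Conversely, suppose m³ ≡ 1 (mod 11). The only residue r in {0, …, 10} with r³ ≡ 1 (mod 11) is r = 1, so m ≡ 1 (mod 11).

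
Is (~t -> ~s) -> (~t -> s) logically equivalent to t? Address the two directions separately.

The forward direction fails; the converse holds.

Forward direction. This fails. Under t = F, s = T, the left side is true but the right side is false.

Converse. Assume the antecedent. If t is true, (~t -> ~s) -> (~t -> s) reduces to true regardless of the other variables. If t is false, the antecedent cannot hold. Either way (~t -> ~s) -> (~t -> s) holds.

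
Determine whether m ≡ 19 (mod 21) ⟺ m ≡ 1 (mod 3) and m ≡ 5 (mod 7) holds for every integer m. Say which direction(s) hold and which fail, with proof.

Both implications hold.

[⇐] If m ≡ 1 (mod 3) and m ≡ 5 (mod 7), then by the Chinese remainder theorem m ≡ 19 (mod 21). This is exactly m ≡ 19 (mod 21).

[⇒] Suppose m ≡ 19 (mod 21); write m = 21j + 19. Since 3 ∣ 21, reducing mod 3 gives m ≡ 19 ≡ 1 (mod 3); since 7 ∣ 21, reducing mod 7 gives m ≡ 19 ≡ 5 (mod 7).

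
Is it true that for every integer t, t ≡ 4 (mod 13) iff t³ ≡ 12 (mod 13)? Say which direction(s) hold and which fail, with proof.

(→) Suppose t ≡ 4 (mod 13). Write t = 13j + 4. Then (13j + 4)³ = 2197j³ + 2028j² + 624j + 64 = 13(169j³ + 156j² + 48j + 4) + 12, so t³ ≡ 12 (mod 13).

(←) This fails: take t = 10. Then 10³ = 1000 ≡ 12 (mod 13), yet 10 ≡ 10 (mod 13), not 4.

(⇒) holds; (⇐) fails.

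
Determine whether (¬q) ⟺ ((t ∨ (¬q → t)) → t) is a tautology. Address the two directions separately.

The forward direction holds; the converse fails.

(→) Assume the antecedent. If t is true, (t ∨ (¬q → t)) → t reduces to true regardless of the other variables. If t is false, the antecedent forces (t = F, q = F), and (t ∨ (¬q → t)) → t holds there. Either way (t ∨ (¬q → t)) → t holds.

(←) This fails. Under t = T, q = T, the left side is false but the right side is true.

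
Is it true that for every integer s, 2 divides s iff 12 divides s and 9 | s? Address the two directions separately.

Not equivalent: only (⇐) holds.

(⟹) This fails: take s = 2. Certainly 2 ∣ 2, but 12 ∤ 2.

(⟸) Suppose 12 ∣ s and 9 ∣ s. Any common multiple of 12 and 9 is a multiple of their lcm; here lcm(12, 9) = 12·9/gcd(12, 9) = 108/3 = 36, so 36 ∣ s. Since 2 ∣ 36, it follows that 2 ∣ s.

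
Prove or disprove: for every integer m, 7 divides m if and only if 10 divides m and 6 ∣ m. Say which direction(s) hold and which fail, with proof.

Neither direction holds.

(⇒) This fails: take m = 7. Certainly 7 ∣ 7, but 10 ∤ 7.

(⇐) This fails: take m = 30. Both 10 ∣ 30 and 6 ∣ 30, yet 30 is not a multiple of 7 (since 30 = 4·7 + 2), so 7 ∤ 30.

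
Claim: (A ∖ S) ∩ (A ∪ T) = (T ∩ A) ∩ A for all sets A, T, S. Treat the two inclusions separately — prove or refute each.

Forward inclusion. This inclusion fails. Take A = {1}, T = ∅, S = ∅; then 1 ∈ (A ∖ S) ∩ (A ∪ T) but 1 ∉ (T ∩ A) ∩ A.

Reverse inclusion. This inclusion fails. Take A = {1}, T = {1}, S = {1}; then 1 ∈ (T ∩ A) ∩ A but 1 ∉ (A ∖ S) ∩ (A ∪ T).

Neither inclusion holds.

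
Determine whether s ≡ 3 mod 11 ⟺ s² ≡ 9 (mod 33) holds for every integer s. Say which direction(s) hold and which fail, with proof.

Both directions fail.

(⇒) This fails: take s = 14. Then 14 ≡ 3 (mod 11), but 14² = 196 ≡ 31 (mod 33), not 9.

(⇐) This fails: take s = 30. Then 30² = 900 ≡ 9 (mod 33), yet 30 ≡ 8 (mod 11), not 3.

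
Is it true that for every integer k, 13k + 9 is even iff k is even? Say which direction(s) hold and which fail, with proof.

(→) This fails: k = 7 gives 13k + 9 = 100, which is even, but 7 is odd, not even.

(←) This also fails: k = 0 is even, but 13k + 9 = 9 is odd, not even.

(⇒) fails and (⇐) fails.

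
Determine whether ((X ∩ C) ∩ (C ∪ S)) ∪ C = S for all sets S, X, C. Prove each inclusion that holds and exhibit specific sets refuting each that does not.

(⟹) This inclusion fails. Take S = ∅, X = ∅, C = {1}; then 1 ∈ ((X ∩ C) ∩ (C ∪ S)) ∪ C but 1 ∉ S.

(⟸) This inclusion fails. Take S = {1}, X = ∅, C = ∅; then 1 ∈ S but 1 ∉ ((X ∩ C) ∩ (C ∪ S)) ∪ C.

(⊆) fails and (⊇) fails.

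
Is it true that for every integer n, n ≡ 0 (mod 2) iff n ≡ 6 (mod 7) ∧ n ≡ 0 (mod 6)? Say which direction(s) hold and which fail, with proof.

The forward direction fails; the converse holds.

(→) This fails: n = 0 gives 0 ≡ 0 (mod 2) but 0 ≡ 0 (mod 7), so the conjunction on the right does not hold.

(←) Conversely, if n ≡ 6 (mod 7) and n ≡ 0 (mod 6), then by the Chinese remainder theorem n ≡ 6 (mod 42). Since 6 ≡ 0 (mod 2) and 2 ∣ 42, we get n ≡ 0 (mod 2).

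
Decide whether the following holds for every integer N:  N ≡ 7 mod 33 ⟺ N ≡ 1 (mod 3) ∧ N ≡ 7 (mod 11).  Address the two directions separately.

Equivalent; both directions hold.

[⇒] Suppose N ≡ 7 (mod 33); write N = 33j + 7. Since 3 ∣ 33, reducing mod 3 gives N ≡ 7 ≡ 1 (mod 3); since 11 ∣ 33, reducing mod 11 gives N ≡ 7 (mod 11).

[⇐] Conversely, if N ≡ 1 (mod 3) and N ≡ 7 (mod 11), then by the Chinese remainder theorem N ≡ 7 (mod 33). This is exactly N ≡ 7 (mod 33).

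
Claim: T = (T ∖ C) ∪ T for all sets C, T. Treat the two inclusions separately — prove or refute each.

(⊆) Let x ∈ T. Then either x ∈ T and x ∉ C; or x ∈ C ∩ T. In each case x ∈ (T ∖ C) ∪ T, so T ⊆ (T ∖ C) ∪ T.

(⊇) Let x ∈ (T ∖ C) ∪ T. Then either x ∈ T and x ∉ C; or x ∈ C ∩ T. In each case x ∈ T, so (T ∖ C) ∪ T ⊆ T.

Both inclusions hold; the sets are equal.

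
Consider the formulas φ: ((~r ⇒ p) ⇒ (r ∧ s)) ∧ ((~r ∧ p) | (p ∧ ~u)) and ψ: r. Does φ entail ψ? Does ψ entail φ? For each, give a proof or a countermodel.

(⇒) Assume the antecedent. If r is true, r reduces to true regardless of the other variables. If r is false, the antecedent cannot hold. Either way r holds.

(⇐) This fails. Under r = T, p = F, u = F, s = F, the left side is false but the right side is true.

Only the forward implication holds.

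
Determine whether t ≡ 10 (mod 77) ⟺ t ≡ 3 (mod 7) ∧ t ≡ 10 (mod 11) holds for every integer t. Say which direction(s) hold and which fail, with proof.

(⟹) Suppose t ≡ 10 (mod 77); write t = 77j + 10. Since 7 ∣ 77, reducing mod 7 gives t ≡ 10 ≡ 3 (mod 7); since 11 ∣ 77, reducing mod 11 gives t ≡ 10 (mod 11).

(⟸) Conversely, if t ≡ 3 (mod 7) and t ≡ 10 (mod 11), then by the Chinese remainder theorem t ≡ 10 (mod 77). This is exactly t ≡ 10 (mod 77).

Both implications hold.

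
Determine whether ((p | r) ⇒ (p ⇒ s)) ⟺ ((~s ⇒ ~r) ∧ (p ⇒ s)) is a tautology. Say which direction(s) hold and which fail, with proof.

Not equivalent: only (⇐) holds.

[⇐] Assume the antecedent. If p is true, the antecedent forces (p = T, s = T, r = F) or (p = T, s = T, r = T), and (p | r) ⇒ (p ⇒ s) holds there. If p is false, (p | r) ⇒ (p ⇒ s) reduces to true regardless of the other variables. Either way (p | r) ⇒ (p ⇒ s) holds.

[⇒] This fails. Under p = F, s = F, r = T, the left side is true but the right side is false.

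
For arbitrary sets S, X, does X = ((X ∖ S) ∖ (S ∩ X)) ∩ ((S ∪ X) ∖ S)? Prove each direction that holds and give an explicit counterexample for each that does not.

Only the reverse inclusion holds.

(⊆) This inclusion fails. Take S = {1}, X = {1}; then 1 ∈ X but 1 ∉ ((X ∖ S) ∖ (S ∩ X)) ∩ ((S ∪ X) ∖ S).

(⊇) Let x ∈ ((X ∖ S) ∖ (S ∩ X)) ∩ ((S ∪ X) ∖ S). Then x ∈ X and x ∉ S, from which x ∈ X.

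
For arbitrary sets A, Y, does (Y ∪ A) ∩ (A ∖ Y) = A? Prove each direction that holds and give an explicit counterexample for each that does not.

(⊆) holds; (⊇) fails.

(⟹) Let x ∈ (Y ∪ A) ∩ (A ∖ Y). Then x ∈ A and x ∉ Y, from which x ∈ A.

(⟸) This inclusion fails. Take A = {1}, Y = {1}; then 1 ∈ A but 1 ∉ (Y ∪ A) ∩ (A ∖ Y).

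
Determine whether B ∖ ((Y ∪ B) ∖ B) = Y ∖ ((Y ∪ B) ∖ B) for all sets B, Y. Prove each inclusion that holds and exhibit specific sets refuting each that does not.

(⊆) This inclusion fails. Take B = {1}, Y = ∅; then 1 ∈ B ∖ ((Y ∪ B) ∖ B) but 1 ∉ Y ∖ ((Y ∪ B) ∖ B).

(⊇) Let x ∈ Y ∖ ((Y ∪ B) ∖ B). Then x ∈ B ∩ Y, from which x ∈ B ∖ ((Y ∪ B) ∖ B).

The sets are not equal: only the reverse inclusion holds.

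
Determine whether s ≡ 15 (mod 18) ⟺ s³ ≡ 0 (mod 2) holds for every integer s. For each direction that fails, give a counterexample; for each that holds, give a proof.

(→) This fails: take s = 15. Then 15 ≡ 15 (mod 18), but 15³ = 3375 ≡ 1 (mod 2), not 0.

(←) This fails: take s = 0. Then 0³ = 0 ≡ 0 (mod 2), yet 0 ≡ 0 (mod 18), not 15.

Neither implication holds.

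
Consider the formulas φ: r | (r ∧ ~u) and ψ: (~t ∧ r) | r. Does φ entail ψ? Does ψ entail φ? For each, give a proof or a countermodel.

The biconditional holds.

[⇐] Assume the antecedent. If u is true, the antecedent forces (u = T, t = F, r = T) or (u = T, t = T, r = T), and r | (r ∧ ~u) holds there. If u is false, the antecedent forces (u = F, t = F, r = T) or (u = F, t = T, r = T), and r | (r ∧ ~u) holds there. Either way r | (r ∧ ~u) holds.

[⇒] Assume the antecedent. If u is true, the antecedent forces (u = T, t = F, r = T) or (u = T, t = T, r = T), and (~t ∧ r) | r holds there. If u is false, the antecedent forces (u = F, t = F, r = T) or (u = F, t = T, r = T), and (~t ∧ r) | r holds there. Either way (~t ∧ r) | r holds.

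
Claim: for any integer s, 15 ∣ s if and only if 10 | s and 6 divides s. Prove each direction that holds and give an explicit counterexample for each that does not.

(→) This fails: take s = 15. Certainly 15 ∣ 15, but 10 ∤ 15.

(←) Suppose 10 ∣ s and 6 ∣ s. Any common multiple of 10 and 6 is a multiple of their lcm; here lcm(10, 6) = 10·6/gcd(10, 6) = 60/2 = 30, so 30 ∣ s. Since 15 ∣ 30, it follows that 15 ∣ s.

Only the reverse direction holds.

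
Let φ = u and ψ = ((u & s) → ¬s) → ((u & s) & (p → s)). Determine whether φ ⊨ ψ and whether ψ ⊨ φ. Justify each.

Only the converse holds.

Forward direction. This fails. Under s = F, p = F, u = T, the left side is true but the right side is false.

Converse. Assume the antecedent. If s is true, the antecedent forces (s = T, p = F, u = T) or (s = T, p = T, u = T), and u holds there. If s is false, the antecedent cannot hold. Either way u holds.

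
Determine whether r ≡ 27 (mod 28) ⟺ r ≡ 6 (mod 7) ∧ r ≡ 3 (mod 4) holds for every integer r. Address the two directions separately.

Both directions hold; the statement is true.

(→) Suppose r ≡ 27 (mod 28); write r = 28j + 27. Since 7 ∣ 28, reducing mod 7 gives r ≡ 27 ≡ 6 (mod 7); since 4 ∣ 28, reducing mod 4 gives r ≡ 27 ≡ 3 (mod 4).

(←) Conversely, if r ≡ 6 (mod 7) and r ≡ 3 (mod 4), then by the Chinese remainder theorem r ≡ 27 (mod 28). This is exactly r ≡ 27 (mod 28).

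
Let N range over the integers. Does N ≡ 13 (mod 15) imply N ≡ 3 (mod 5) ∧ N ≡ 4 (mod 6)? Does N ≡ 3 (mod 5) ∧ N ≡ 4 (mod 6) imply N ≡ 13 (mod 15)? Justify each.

[⇒] This fails: N = 13 gives 13 ≡ 13 (mod 15) but 13 ≡ 1 (mod 6), so the conjunction on the right does not hold.

[⇐] Conversely, if N ≡ 3 (mod 5) and N ≡ 4 (mod 6), then by the Chinese remainder theorem N ≡ 28 (mod 30). Since 28 ≡ 13 (mod 15) and 15 ∣ 30, we get N ≡ 13 (mod 15).

The forward direction fails; the converse holds.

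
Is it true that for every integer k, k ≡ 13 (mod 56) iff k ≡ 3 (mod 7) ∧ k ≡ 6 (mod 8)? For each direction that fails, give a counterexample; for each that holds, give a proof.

(→) This fails: k = 13 gives 13 ≡ 13 (mod 56) but 13 ≡ 6 (mod 7), so the conjunction on the right does not hold.

(←) This fails: k = 38 satisfies both congruences on the right (38 ≡ 3 mod 7 and 38 ≡ 6 mod 8) yet 38 ≡ 38 (mod 56), not 13.

(⇒) fails and (⇐) fails.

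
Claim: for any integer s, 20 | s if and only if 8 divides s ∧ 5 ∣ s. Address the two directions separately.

(→) This fails: take s = 20. Certainly 20 ∣ 20, but 8 ∤ 20.

(←) Suppose 8 ∣ s and 5 ∣ s. Any common multiple of 8 and 5 is a multiple of their lcm; here gcd(8, 5) = 1, so lcm(8, 5) = 8·5 = 40, so 40 ∣ s. Since 20 ∣ 40, it follows that 20 ∣ s.

Only the converse holds.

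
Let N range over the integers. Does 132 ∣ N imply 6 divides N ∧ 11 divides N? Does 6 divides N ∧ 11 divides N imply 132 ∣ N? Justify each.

[⇒] If 132 ∣ N, write N = 132q. Since 132 = 22·6, N = 6·(22q), so 6 ∣ N; and since 132 = 12·11, N = 11·(12q), so 11 ∣ N.

[⇐] This fails: take N = 66. Both 6 ∣ 66 and 11 ∣ 66, yet 66 is not a multiple of 132 (since 66 = 0·132 + 66), so 132 ∤ 66.

Only the forward direction holds.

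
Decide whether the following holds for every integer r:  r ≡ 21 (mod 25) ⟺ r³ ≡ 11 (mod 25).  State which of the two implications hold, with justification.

Both directions hold.

(⇒) Suppose r ≡ 21 (mod 25). Write r = 25j + 21. Then (25j + 21)³ = 15625j³ + 39375j² + 33075j + 9261 = 25(625j³ + 1575j² + 1323j + 370) + 11, so r³ ≡ 11 (mod 25).

(⇐) Conversely, suppose r³ ≡ 11 (mod 25). The only residue r in {0, …, 24} with r³ ≡ 11 (mod 25) is r = 21, so r ≡ 21 (mod 25).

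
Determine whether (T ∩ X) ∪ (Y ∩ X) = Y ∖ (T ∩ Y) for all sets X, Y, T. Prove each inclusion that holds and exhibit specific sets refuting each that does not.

Neither inclusion holds.

Forward inclusion. This inclusion fails. Take X = {1}, Y = ∅, T = {1}; then 1 ∈ (T ∩ X) ∪ (Y ∩ X) but 1 ∉ Y ∖ (T ∩ Y).

Reverse inclusion. This inclusion fails. Take X = ∅, Y = {1}, T = ∅; then 1 ∈ Y ∖ (T ∩ Y) but 1 ∉ (T ∩ X) ∪ (Y ∩ X).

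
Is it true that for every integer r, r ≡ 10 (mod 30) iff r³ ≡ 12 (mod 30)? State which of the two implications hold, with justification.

Neither implication holds.

[⇒] This fails: take r = 10. Then 10 ≡ 10 (mod 30), but 10³ = 1000 ≡ 10 (mod 30), not 12.

[⇐] This fails: take r = 18. Then 18³ = 5832 ≡ 12 (mod 30), yet 18 ≡ 18 (mod 30), not 10.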